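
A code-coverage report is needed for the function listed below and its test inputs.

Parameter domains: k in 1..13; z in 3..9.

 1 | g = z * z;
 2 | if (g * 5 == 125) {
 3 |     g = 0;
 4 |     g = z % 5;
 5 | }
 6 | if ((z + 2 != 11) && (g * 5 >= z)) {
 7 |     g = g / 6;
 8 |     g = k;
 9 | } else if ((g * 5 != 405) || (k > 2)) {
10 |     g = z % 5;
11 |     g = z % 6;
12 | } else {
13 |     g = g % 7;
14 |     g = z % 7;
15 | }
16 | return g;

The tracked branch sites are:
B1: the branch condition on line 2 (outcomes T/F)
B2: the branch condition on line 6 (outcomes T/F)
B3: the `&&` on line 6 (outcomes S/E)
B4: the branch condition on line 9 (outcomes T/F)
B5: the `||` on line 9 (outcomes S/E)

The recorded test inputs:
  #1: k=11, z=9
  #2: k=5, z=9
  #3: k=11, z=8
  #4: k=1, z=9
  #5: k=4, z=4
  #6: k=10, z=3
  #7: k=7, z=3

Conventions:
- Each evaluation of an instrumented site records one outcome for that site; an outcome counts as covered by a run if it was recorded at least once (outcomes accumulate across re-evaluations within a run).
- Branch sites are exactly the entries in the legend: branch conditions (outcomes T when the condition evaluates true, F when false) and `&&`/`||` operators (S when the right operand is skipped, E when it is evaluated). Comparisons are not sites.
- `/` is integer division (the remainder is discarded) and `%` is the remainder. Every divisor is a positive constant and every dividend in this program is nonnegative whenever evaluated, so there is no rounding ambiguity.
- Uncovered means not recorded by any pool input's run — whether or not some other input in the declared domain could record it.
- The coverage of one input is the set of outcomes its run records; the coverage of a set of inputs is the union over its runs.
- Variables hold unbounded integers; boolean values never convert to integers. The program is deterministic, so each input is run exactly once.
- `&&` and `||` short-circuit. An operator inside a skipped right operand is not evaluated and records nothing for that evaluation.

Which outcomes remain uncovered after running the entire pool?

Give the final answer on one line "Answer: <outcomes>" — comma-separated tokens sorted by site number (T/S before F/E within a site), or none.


input #1, k=11, z=9: outcomes B1=F, B2=F, B3=S, B4=T, B5=E
input #2, k=5, z=9: outcomes B1=F, B2=F, B3=S, B4=T, B5=E
input #3, k=11, z=8: outcomes B1=F, B2=T, B3=E
input #4, k=1, z=9: outcomes B1=F, B2=F, B3=S, B4=F, B5=E
input #5, k=4, z=4: outcomes B1=F, B2=T, B3=E
input #6, k=10, z=3: outcomes B1=F, B2=T, B3=E
input #7, k=7, z=3: outcomes B1=F, B2=T, B3=E
union over the pool: B1=F, B2=T, B2=F, B3=S, B3=E, B4=T, B4=F, B5=E
uncovered (2 of 10): B1=T, B5=S
Answer: B1=T, B5=S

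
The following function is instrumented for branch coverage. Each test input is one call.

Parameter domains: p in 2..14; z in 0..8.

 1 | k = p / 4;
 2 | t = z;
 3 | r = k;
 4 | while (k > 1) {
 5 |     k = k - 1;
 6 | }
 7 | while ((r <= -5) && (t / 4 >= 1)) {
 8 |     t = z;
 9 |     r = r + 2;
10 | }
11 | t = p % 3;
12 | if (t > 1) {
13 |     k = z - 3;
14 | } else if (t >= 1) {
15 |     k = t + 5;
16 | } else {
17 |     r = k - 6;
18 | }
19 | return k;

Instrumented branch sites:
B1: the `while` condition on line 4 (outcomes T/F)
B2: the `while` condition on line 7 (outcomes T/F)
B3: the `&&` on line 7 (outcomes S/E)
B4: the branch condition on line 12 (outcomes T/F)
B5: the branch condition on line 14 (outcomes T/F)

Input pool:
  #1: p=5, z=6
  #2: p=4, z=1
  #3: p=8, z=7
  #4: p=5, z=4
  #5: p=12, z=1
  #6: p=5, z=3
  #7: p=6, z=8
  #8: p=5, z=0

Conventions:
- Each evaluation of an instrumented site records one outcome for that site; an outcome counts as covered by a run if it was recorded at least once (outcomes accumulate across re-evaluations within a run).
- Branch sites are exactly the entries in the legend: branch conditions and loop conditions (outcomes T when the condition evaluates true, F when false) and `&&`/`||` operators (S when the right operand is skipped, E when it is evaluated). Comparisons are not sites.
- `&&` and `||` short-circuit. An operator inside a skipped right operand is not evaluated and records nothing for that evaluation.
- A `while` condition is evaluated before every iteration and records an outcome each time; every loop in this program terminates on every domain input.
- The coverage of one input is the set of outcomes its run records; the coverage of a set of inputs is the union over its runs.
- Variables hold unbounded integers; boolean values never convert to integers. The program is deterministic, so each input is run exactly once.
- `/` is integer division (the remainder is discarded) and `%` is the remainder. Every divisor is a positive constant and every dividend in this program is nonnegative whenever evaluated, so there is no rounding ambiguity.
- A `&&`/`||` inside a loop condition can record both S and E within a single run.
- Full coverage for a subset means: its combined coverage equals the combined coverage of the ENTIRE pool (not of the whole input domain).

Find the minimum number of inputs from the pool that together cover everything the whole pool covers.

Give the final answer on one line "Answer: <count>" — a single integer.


run #1 (p=5, z=6) runs B1->F, B3->S, B2->F, B4->T; records B1=F, B2=F, B3=S, B4=T
run #2 (p=4, z=1) runs B1->F, B3->S, B2->F, B4->F, B5->T; records B1=F, B2=F, B3=S, B4=F, B5=T
run #3 (p=8, z=7) runs B1->T, B1->F, B3->S, B2->F, B4->T; records B1=T, B1=F, B2=F, B3=S, B4=T
run #4 (p=5, z=4) runs B1->F, B3->S, B2->F, B4->T; records B1=F, B2=F, B3=S, B4=T
run #5 (p=12, z=1) runs B1->T, B1->T, B1->F, B3->S, B2->F, B4->F, B5->F; records B1=T, B1=F, B2=F, B3=S, B4=F, B5=F
run #6 (p=5, z=3) runs B1->F, B3->S, B2->F, B4->T; records B1=F, B2=F, B3=S, B4=T
run #7 (p=6, z=8) runs B1->F, B3->S, B2->F, B4->F, B5->F; records B1=F, B2=F, B3=S, B4=F, B5=F
run #8 (p=5, z=0) runs B1->F, B3->S, B2->F, B4->T; records B1=F, B2=F, B3=S, B4=T
together the pool reaches 8 outcomes: B1=T, B1=F, B2=F, B3=S, B4=T, B4=F, B5=T, B5=F
no size-1 subset reaches all 8 outcomes (best union: 6/8)
no size-2 subset reaches all 8 outcomes (best union: 7/8)
the canonical winner is {1, 2, 5}: size 3, full 8-outcome coverage, earliest index list among size-3 covers
Answer: 3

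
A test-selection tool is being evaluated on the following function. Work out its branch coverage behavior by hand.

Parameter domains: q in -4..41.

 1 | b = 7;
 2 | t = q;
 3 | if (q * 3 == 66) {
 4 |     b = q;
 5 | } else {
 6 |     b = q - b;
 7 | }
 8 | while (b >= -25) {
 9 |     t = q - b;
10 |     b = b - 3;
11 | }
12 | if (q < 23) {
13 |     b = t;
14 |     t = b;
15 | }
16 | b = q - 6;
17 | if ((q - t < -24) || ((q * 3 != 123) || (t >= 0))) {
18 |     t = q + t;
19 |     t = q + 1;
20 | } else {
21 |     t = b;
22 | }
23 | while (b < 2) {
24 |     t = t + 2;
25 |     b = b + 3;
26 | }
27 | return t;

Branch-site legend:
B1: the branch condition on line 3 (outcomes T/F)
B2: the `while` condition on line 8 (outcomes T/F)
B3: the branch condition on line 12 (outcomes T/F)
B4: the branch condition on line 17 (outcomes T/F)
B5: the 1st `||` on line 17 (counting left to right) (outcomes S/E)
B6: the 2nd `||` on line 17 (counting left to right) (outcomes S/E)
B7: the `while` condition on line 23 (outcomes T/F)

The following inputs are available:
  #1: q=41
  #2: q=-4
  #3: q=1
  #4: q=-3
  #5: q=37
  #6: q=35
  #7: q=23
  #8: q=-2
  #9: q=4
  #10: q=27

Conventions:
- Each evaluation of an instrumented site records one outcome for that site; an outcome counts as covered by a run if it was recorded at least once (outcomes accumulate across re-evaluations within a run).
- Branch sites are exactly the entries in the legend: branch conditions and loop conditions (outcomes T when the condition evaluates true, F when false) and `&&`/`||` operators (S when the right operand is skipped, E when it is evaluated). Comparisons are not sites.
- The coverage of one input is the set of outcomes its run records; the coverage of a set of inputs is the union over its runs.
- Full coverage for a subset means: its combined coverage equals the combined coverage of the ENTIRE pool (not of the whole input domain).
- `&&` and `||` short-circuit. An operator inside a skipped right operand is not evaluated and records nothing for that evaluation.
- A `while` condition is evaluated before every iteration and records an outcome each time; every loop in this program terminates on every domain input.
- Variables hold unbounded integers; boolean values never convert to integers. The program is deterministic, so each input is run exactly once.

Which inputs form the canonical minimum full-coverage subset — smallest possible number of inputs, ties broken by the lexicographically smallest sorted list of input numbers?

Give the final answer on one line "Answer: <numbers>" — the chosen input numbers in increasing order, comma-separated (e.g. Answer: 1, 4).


input #1, q=41: events B1->F, B2->T, B2->T, B2->T, B2->T, B2->T, B2->T, B2->T, B2->T, B2->T, B2->T, B2->T, B2->T, B2->T, ...; outcomes B1=F, B2=T, B2=F, B3=F, B4=T, B5=E, B6=E, B7=F
input #2, q=-4: events B1->F, B2->T, B2->T, B2->T, B2->T, B2->T, B2->F, B3->T, B5->E, B6->S, B4->T, B7->T, B7->T, B7->T, ...; outcomes B1=F, B2=T, B2=F, B3=T, B4=T, B5=E, B6=S, B7=T, B7=F
input #3, q=1: events B1->F, B2->T, B2->T, B2->T, B2->T, B2->T, B2->T, B2->T, B2->F, B3->T, B5->E, B6->S, B4->T, B7->T, ...; outcomes B1=F, B2=T, B2=F, B3=T, B4=T, B5=E, B6=S, B7=T, B7=F
input #4, q=-3: events B1->F, B2->T, B2->T, B2->T, B2->T, B2->T, B2->T, B2->F, B3->T, B5->S, B4->T, B7->T, B7->T, B7->T, ...; outcomes B1=F, B2=T, B2=F, B3=T, B4=T, B5=S, B7=T, B7=F
input #5, q=37: events B1->F, B2->T, B2->T, B2->T, B2->T, B2->T, B2->T, B2->T, B2->T, B2->T, B2->T, B2->T, B2->T, B2->T, ...; outcomes B1=F, B2=T, B2=F, B3=F, B4=T, B5=E, B6=S, B7=F
input #6, q=35: events B1->F, B2->T, B2->T, B2->T, B2->T, B2->T, B2->T, B2->T, B2->T, B2->T, B2->T, B2->T, B2->T, B2->T, ...; outcomes B1=F, B2=T, B2=F, B3=F, B4=T, B5=E, B6=S, B7=F
input #7, q=23: events B1->F, B2->T, B2->T, B2->T, B2->T, B2->T, B2->T, B2->T, B2->T, B2->T, B2->T, B2->T, B2->T, B2->T, ...; outcomes B1=F, B2=T, B2=F, B3=F, B4=T, B5=E, B6=S, B7=F
input #8, q=-2: events B1->F, B2->T, B2->T, B2->T, B2->T, B2->T, B2->T, B2->F, B3->T, B5->E, B6->S, B4->T, B7->T, B7->T, ...; outcomes B1=F, B2=T, B2=F, B3=T, B4=T, B5=E, B6=S, B7=T, B7=F
input #9, q=4: events B1->F, B2->T, B2->T, B2->T, B2->T, B2->T, B2->T, B2->T, B2->T, B2->F, B3->T, B5->E, B6->S, B4->T, ...; outcomes B1=F, B2=T, B2=F, B3=T, B4=T, B5=E, B6=S, B7=T, B7=F
input #10, q=27: events B1->F, B2->T, B2->T, B2->T, B2->T, B2->T, B2->T, B2->T, B2->T, B2->T, B2->T, B2->T, B2->T, B2->T, ...; outcomes B1=F, B2=T, B2=F, B3=F, B4=T, B5=S, B7=F
pool-wide coverage (12 outcomes): B1=F, B2=T, B2=F, B3=T, B3=F, B4=T, B5=S, B5=E, B6=S, B6=E, B7=T, B7=F
no size-1 subset reaches all 12 outcomes (best union: 9/12)
no size-2 subset reaches all 12 outcomes (best union: 11/12)
inputs {1, 2, 4} (size 3) cover everything; no size-3 subset with a lexicographically smaller index list covers all 12
Answer: 1, 2, 4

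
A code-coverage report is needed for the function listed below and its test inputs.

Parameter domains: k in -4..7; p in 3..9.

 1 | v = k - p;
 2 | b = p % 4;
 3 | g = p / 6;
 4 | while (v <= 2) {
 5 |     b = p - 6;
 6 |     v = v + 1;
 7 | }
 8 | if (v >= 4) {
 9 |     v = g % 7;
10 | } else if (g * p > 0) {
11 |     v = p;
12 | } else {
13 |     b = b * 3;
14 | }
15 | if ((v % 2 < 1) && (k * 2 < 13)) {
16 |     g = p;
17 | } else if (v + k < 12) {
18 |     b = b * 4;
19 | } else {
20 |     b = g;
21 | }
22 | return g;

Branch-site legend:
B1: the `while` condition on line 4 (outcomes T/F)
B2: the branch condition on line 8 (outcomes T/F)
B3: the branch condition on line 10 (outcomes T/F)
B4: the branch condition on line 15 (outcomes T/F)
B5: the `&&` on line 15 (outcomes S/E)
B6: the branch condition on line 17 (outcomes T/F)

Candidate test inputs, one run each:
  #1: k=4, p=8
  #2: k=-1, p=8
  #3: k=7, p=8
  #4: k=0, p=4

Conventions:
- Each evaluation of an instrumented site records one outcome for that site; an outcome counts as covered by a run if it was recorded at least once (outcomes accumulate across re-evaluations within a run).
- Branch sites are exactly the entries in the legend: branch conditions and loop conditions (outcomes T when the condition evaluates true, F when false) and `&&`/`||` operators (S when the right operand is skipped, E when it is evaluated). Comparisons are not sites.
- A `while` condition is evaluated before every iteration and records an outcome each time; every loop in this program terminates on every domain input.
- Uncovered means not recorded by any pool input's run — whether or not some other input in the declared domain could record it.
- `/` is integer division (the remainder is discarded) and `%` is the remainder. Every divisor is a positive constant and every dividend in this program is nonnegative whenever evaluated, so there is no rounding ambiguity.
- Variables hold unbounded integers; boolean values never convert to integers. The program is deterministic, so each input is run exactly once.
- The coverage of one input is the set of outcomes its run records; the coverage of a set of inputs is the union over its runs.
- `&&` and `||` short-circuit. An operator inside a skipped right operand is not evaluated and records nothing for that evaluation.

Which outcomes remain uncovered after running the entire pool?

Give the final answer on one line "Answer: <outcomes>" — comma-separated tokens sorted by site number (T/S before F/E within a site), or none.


input #1, k=4, p=8: outcomes B1=T, B1=F, B2=F, B3=T, B4=T, B5=E
input #2, k=-1, p=8: outcomes B1=T, B1=F, B2=F, B3=T, B4=T, B5=E
input #3, k=7, p=8: outcomes B1=T, B1=F, B2=F, B3=T, B4=F, B5=E, B6=F
input #4, k=0, p=4: outcomes B1=T, B1=F, B2=F, B3=F, B4=F, B5=S, B6=T
union over the pool: B1=T, B1=F, B2=F, B3=T, B3=F, B4=T, B4=F, B5=S, B5=E, B6=T, B6=F
uncovered (1 of 12): B2=T
Answer: B2=T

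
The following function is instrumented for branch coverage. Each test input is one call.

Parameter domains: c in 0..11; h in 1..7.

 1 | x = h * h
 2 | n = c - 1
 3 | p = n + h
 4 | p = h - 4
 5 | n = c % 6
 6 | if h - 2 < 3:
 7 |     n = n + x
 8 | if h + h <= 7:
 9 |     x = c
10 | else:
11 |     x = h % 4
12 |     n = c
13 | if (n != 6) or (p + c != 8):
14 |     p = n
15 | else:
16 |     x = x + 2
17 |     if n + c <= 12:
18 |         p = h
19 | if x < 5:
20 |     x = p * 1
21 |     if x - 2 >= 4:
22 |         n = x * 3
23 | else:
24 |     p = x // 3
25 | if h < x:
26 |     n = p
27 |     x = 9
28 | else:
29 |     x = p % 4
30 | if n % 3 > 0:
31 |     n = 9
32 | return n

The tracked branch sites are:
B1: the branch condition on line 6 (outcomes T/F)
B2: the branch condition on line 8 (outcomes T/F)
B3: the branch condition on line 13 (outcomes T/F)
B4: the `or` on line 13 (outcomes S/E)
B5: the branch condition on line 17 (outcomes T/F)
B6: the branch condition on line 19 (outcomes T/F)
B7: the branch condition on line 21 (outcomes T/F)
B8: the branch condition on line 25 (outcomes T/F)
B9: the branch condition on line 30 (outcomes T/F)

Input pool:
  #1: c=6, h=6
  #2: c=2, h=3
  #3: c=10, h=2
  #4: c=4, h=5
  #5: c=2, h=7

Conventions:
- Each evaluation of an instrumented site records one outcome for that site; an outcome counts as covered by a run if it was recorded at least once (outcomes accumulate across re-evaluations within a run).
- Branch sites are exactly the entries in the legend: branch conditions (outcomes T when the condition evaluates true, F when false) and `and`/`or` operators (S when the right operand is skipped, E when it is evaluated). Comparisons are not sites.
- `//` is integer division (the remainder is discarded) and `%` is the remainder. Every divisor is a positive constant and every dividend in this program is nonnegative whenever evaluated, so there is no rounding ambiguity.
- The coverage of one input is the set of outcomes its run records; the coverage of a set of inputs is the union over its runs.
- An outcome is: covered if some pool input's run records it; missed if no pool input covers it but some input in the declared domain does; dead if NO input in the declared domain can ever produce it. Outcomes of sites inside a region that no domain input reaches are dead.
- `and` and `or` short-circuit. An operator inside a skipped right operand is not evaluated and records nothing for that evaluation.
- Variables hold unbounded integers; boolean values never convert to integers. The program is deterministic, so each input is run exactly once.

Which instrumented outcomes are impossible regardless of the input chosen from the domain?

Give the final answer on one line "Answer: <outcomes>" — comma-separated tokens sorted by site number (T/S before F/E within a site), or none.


checking every outcome against all 84 domain inputs:
  reachable outcomes have witnesses, e.g. B1=T (e.g. c=0, h=1), B1=F (e.g. c=0, h=5), B2=T (e.g. c=0, h=1), B2=F (e.g. c=0, h=4)
Answer: none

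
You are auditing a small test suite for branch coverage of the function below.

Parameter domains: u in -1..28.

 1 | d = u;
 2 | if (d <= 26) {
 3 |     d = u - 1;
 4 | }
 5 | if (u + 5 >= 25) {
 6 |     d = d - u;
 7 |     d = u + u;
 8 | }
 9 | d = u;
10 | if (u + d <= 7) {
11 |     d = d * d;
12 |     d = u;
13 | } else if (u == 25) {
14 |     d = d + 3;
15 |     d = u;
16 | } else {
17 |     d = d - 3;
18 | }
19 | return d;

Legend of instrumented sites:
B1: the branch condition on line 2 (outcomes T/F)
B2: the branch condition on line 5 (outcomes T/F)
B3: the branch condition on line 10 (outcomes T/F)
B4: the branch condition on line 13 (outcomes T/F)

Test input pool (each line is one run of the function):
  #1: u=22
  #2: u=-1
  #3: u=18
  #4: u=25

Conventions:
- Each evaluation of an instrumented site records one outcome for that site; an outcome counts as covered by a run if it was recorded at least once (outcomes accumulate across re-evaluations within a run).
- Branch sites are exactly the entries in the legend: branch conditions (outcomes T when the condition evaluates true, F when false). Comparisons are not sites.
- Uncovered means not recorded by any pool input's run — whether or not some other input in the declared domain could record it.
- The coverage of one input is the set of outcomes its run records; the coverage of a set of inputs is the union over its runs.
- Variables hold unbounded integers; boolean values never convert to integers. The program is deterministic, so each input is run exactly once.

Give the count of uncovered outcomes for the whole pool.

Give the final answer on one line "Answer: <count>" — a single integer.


input #1, u=22: events B1->T, B2->T, B3->F, B4->F; outcomes B1=T, B2=T, B3=F, B4=F
input #2, u=-1: events B1->T, B2->F, B3->T; outcomes B1=T, B2=F, B3=T
input #3, u=18: events B1->T, B2->F, B3->F, B4->F; outcomes B1=T, B2=F, B3=F, B4=F
input #4, u=25: events B1->T, B2->T, B3->F, B4->T; outcomes B1=T, B2=T, B3=F, B4=T
union over the pool: B1=T, B2=T, B2=F, B3=T, B3=F, B4=T, B4=F
uncovered (1 of 8): B1=F
Answer: 1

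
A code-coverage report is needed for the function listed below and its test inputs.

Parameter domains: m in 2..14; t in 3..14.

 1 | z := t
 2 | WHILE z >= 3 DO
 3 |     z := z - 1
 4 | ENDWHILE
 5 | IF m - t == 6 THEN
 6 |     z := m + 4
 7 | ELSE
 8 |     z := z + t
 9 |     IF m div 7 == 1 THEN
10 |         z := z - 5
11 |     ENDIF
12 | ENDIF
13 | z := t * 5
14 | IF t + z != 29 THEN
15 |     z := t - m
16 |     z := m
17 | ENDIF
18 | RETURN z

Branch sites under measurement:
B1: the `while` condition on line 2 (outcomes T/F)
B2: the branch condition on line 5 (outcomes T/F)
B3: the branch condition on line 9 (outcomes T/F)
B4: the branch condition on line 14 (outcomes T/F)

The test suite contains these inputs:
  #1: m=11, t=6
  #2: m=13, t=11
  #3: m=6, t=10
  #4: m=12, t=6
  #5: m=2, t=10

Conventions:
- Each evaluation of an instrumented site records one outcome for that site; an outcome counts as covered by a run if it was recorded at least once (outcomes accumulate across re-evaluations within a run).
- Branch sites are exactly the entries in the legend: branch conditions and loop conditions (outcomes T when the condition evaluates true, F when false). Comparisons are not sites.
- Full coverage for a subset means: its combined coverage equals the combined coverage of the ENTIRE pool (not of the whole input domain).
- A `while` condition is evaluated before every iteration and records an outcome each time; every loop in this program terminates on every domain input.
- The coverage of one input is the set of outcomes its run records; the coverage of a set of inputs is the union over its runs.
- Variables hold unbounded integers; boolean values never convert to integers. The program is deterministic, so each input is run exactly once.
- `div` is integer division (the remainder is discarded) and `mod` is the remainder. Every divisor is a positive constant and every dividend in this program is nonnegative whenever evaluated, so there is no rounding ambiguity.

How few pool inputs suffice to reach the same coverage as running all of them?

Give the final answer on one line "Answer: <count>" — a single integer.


input #1 (m=11, t=6): events B1->T, B1->T, B1->T, B1->T, B1->F, B2->F, B3->T, B4->T; covers B1=T, B1=F, B2=F, B3=T, B4=T
input #2 (m=13, t=11): events B1->T, B1->T, B1->T, B1->T, B1->T, B1->T, B1->T, B1->T, B1->T, B1->F, B2->F, B3->T, B4->T; covers B1=T, B1=F, B2=F, B3=T, B4=T
input #3 (m=6, t=10): events B1->T, B1->T, B1->T, B1->T, B1->T, B1->T, B1->T, B1->T, B1->F, B2->F, B3->F, B4->T; covers B1=T, B1=F, B2=F, B3=F, B4=T
input #4 (m=12, t=6): events B1->T, B1->T, B1->T, B1->T, B1->F, B2->T, B4->T; covers B1=T, B1=F, B2=T, B4=T
input #5 (m=2, t=10): events B1->T, B1->T, B1->T, B1->T, B1->T, B1->T, B1->T, B1->T, B1->F, B2->F, B3->F, B4->T; covers B1=T, B1=F, B2=F, B3=F, B4=T
pool-wide coverage (7 outcomes): B1=T, B1=F, B2=T, B2=F, B3=T, B3=F, B4=T
size 1 is not enough: best union over all size-1 subsets is 5/7
size 2 is not enough: best union over all size-2 subsets is 6/7
inputs {1, 3, 4} (size 3) cover everything; no size-3 subset with a lexicographically smaller index list covers all 7
Answer: 3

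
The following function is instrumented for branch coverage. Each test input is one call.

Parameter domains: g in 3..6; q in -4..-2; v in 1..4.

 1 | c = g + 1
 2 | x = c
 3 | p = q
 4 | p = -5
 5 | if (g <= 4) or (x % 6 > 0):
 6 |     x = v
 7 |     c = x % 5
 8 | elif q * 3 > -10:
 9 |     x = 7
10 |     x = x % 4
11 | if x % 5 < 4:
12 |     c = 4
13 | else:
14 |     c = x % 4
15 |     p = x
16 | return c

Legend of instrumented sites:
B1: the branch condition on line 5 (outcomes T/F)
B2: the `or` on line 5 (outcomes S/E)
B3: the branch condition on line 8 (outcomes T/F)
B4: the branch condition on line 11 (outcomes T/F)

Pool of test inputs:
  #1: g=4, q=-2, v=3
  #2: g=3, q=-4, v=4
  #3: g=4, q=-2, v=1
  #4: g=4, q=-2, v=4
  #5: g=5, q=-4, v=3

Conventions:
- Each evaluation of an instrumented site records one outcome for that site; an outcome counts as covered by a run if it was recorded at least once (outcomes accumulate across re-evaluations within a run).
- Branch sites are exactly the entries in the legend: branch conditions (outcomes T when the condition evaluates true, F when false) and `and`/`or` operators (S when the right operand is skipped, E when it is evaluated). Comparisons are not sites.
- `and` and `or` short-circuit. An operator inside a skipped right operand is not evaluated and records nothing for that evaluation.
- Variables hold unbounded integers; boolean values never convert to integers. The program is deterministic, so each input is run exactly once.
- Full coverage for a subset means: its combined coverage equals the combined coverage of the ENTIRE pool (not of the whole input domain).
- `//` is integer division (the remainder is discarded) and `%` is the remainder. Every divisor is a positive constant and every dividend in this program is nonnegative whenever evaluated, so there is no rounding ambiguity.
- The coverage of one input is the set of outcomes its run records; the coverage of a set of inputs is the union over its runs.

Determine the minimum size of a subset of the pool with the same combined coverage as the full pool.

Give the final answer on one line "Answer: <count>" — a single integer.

run #1 (g=4, q=-2, v=3) runs B2->S, B1->T, B4->T; records B1=T, B2=S, B4=T
run #2 (g=3, q=-4, v=4) runs B2->S, B1->T, B4->F; records B1=T, B2=S, B4=F
run #3 (g=4, q=-2, v=1) runs B2->S, B1->T, B4->T; records B1=T, B2=S, B4=T
run #4 (g=4, q=-2, v=4) runs B2->S, B1->T, B4->F; records B1=T, B2=S, B4=F
run #5 (g=5, q=-4, v=3) runs B2->E, B1->F, B3->F, B4->T; records B1=F, B2=E, B3=F, B4=T
union over all inputs: B1=T, B1=F, B2=S, B2=E, B3=F, B4=T, B4=F (7 outcomes)
size 1 is not enough: best union over all size-1 subsets is 4/7
size 2: inputs {2, 5} cover all 7 outcomes, and no lexicographically smaller subset of this size does

Answer: 2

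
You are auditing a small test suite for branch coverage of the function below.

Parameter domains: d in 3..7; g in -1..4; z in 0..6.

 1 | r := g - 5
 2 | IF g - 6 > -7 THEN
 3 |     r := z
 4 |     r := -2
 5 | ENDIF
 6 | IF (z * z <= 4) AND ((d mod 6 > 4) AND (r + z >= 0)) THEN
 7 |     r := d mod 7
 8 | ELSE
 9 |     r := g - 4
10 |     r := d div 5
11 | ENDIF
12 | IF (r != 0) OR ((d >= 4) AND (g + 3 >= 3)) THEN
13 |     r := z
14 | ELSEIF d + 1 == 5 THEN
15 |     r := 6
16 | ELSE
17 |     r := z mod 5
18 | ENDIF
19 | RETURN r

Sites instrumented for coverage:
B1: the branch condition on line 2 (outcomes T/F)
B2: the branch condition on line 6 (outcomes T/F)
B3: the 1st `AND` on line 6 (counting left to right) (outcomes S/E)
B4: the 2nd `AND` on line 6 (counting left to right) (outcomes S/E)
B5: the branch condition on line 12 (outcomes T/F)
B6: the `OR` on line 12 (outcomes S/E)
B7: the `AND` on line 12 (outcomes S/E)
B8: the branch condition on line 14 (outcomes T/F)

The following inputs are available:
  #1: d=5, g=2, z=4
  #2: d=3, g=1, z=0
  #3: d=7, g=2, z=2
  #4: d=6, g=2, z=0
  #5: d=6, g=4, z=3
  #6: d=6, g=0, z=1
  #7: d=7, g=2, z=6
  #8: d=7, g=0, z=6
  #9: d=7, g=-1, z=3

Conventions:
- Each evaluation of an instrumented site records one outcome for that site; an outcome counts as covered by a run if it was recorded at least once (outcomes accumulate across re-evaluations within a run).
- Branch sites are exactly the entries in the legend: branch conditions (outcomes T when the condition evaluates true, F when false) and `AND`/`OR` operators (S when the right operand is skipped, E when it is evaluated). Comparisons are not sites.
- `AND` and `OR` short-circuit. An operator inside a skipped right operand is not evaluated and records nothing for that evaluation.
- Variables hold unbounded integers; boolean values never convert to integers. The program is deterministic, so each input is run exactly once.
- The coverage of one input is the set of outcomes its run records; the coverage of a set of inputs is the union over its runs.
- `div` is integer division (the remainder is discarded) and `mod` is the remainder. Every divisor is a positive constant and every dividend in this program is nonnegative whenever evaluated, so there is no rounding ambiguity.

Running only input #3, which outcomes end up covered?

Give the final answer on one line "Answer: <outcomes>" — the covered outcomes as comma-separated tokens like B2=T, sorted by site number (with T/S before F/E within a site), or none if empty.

Simulating input #3 (d=7, g=2, z=2) step by step:
  B1->T, B3->E, B4->S, B2->F, B6->S, B5->T
collecting distinct outcomes: B1=T, B2=F, B3=E, B4=S, B5=T, B6=S

Answer: B1=T, B2=F, B3=E, B4=S, B5=T, B6=S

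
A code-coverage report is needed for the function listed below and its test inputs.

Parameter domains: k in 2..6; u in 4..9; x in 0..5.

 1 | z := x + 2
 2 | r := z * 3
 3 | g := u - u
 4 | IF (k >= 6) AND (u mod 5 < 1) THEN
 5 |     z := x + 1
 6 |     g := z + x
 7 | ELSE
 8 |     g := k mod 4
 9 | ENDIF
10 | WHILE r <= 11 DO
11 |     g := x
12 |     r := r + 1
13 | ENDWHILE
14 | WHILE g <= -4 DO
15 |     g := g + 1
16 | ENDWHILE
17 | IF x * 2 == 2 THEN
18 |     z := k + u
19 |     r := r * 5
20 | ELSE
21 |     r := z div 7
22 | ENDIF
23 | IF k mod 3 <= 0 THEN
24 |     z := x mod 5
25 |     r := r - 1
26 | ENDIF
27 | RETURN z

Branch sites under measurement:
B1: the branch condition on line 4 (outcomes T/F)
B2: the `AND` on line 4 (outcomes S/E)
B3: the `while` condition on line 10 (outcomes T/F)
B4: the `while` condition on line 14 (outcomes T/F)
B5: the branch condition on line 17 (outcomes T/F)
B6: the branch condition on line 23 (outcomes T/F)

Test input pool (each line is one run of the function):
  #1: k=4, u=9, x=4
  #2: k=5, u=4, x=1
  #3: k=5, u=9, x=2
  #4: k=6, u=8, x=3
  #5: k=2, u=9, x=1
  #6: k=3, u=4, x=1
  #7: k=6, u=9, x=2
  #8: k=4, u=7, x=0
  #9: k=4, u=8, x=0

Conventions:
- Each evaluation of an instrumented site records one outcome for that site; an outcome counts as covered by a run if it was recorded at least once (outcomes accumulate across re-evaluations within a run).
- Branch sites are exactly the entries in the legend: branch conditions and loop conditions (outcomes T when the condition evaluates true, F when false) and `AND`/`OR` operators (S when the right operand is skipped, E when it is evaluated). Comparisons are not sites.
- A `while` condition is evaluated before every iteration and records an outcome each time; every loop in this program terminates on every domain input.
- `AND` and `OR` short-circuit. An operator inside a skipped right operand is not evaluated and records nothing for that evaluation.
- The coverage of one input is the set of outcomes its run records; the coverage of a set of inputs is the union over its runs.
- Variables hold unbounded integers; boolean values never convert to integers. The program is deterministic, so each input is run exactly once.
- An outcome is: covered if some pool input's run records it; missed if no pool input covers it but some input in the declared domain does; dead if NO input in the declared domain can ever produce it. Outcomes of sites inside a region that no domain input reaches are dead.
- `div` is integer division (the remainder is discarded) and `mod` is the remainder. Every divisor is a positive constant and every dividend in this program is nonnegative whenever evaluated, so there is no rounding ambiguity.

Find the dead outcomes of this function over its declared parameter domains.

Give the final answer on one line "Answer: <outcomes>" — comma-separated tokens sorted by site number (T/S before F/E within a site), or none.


exhaustive pass over the 180-input domain:
  B4=T: never recorded by any domain input -> dead
  reachable outcomes have witnesses, e.g. B1=T (e.g. k=6, u=5, x=0), B1=F (e.g. k=2, u=4, x=0), B2=S (e.g. k=2, u=4, x=0), B2=E (e.g. k=6, u=4, x=0)
Answer: B4=T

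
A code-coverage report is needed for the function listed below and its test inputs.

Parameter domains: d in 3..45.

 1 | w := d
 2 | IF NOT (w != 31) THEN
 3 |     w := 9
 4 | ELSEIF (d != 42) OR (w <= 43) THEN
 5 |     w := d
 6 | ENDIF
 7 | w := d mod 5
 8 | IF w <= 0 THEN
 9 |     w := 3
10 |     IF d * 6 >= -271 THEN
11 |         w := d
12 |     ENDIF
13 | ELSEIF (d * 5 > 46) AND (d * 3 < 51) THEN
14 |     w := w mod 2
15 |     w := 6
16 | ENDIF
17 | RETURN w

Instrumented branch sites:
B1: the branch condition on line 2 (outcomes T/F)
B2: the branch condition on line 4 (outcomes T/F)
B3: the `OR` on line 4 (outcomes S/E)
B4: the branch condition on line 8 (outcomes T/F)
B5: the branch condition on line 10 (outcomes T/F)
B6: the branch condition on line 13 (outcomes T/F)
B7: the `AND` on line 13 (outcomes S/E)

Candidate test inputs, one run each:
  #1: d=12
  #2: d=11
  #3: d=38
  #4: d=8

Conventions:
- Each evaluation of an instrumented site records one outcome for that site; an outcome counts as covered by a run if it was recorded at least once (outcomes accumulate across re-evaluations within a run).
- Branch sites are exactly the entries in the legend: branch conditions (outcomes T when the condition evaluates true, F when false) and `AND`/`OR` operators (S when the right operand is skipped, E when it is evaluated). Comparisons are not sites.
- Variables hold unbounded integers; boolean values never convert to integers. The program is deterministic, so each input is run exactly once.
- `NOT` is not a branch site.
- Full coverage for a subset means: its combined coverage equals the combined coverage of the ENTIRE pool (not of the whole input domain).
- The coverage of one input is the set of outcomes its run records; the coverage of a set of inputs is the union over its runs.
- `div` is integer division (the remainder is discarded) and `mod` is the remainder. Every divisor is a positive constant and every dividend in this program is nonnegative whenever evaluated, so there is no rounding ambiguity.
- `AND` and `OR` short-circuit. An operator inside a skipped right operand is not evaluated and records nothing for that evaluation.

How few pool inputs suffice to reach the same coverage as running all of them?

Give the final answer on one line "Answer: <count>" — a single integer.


input #1, d=12: outcomes B1=F, B2=T, B3=S, B4=F, B6=T, B7=E
input #2, d=11: outcomes B1=F, B2=T, B3=S, B4=F, B6=T, B7=E
input #3, d=38: outcomes B1=F, B2=T, B3=S, B4=F, B6=F, B7=E
input #4, d=8: outcomes B1=F, B2=T, B3=S, B4=F, B6=F, B7=S
pool-wide coverage (8 outcomes): B1=F, B2=T, B3=S, B4=F, B6=T, B6=F, B7=S, B7=E
size 1 is not enough: best union over all size-1 subsets is 6/8
size 2: inputs {1, 4} cover all 8 outcomes, and no lexicographically smaller subset of this size does
Answer: 2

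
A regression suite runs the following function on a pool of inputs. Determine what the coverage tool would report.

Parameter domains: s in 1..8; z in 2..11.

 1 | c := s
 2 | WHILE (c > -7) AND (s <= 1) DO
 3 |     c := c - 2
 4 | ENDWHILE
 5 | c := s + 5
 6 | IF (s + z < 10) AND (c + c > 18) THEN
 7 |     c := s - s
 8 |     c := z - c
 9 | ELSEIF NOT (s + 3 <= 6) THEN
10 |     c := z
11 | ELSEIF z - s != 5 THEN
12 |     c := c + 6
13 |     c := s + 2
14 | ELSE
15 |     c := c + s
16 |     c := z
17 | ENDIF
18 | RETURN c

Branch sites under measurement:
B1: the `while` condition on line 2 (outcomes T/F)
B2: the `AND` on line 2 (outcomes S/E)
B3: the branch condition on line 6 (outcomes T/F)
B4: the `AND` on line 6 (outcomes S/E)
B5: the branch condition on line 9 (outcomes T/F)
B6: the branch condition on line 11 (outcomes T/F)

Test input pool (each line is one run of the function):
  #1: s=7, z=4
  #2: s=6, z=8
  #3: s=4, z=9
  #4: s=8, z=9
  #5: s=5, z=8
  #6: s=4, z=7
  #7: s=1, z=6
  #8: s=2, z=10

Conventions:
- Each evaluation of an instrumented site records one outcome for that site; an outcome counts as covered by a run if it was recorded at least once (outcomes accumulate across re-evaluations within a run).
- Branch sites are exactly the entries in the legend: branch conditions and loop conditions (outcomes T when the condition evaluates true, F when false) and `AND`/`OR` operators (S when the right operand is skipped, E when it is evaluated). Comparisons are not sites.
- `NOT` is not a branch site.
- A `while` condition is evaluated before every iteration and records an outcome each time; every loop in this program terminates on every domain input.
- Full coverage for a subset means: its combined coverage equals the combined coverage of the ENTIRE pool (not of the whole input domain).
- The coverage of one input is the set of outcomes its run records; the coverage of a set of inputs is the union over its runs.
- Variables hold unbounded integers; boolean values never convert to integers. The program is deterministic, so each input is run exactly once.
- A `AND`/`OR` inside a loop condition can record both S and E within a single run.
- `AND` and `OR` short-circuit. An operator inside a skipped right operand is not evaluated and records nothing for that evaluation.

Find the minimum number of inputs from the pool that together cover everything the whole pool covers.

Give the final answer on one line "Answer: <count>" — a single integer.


input #1, s=7, z=4: events B2->E, B1->F, B4->S, B3->F, B5->T; outcomes B1=F, B2=E, B3=F, B4=S, B5=T
input #2, s=6, z=8: events B2->E, B1->F, B4->S, B3->F, B5->T; outcomes B1=F, B2=E, B3=F, B4=S, B5=T
input #3, s=4, z=9: events B2->E, B1->F, B4->S, B3->F, B5->T; outcomes B1=F, B2=E, B3=F, B4=S, B5=T
input #4, s=8, z=9: events B2->E, B1->F, B4->S, B3->F, B5->T; outcomes B1=F, B2=E, B3=F, B4=S, B5=T
input #5, s=5, z=8: events B2->E, B1->F, B4->S, B3->F, B5->T; outcomes B1=F, B2=E, B3=F, B4=S, B5=T
input #6, s=4, z=7: events B2->E, B1->F, B4->S, B3->F, B5->T; outcomes B1=F, B2=E, B3=F, B4=S, B5=T
input #7, s=1, z=6: events B2->E, B1->T, B2->E, B1->T, B2->E, B1->T, B2->E, B1->T, B2->S, B1->F, B4->E, B3->F, B5->F, B6->F; outcomes B1=T, B1=F, B2=S, B2=E, B3=F, B4=E, B5=F, B6=F
input #8, s=2, z=10: events B2->E, B1->F, B4->S, B3->F, B5->F, B6->T; outcomes B1=F, B2=E, B3=F, B4=S, B5=F, B6=T
pool-wide coverage (11 outcomes): B1=T, B1=F, B2=S, B2=E, B3=F, B4=S, B4=E, B5=T, B5=F, B6=T, B6=F
checked all size-1 subsets: none covers 11 outcomes (max 8/11)
checked all size-2 subsets: none covers 11 outcomes (max 10/11)
size 3: inputs {1, 7, 8} cover all 11 outcomes, and no lexicographically smaller subset of this size does
Answer: 3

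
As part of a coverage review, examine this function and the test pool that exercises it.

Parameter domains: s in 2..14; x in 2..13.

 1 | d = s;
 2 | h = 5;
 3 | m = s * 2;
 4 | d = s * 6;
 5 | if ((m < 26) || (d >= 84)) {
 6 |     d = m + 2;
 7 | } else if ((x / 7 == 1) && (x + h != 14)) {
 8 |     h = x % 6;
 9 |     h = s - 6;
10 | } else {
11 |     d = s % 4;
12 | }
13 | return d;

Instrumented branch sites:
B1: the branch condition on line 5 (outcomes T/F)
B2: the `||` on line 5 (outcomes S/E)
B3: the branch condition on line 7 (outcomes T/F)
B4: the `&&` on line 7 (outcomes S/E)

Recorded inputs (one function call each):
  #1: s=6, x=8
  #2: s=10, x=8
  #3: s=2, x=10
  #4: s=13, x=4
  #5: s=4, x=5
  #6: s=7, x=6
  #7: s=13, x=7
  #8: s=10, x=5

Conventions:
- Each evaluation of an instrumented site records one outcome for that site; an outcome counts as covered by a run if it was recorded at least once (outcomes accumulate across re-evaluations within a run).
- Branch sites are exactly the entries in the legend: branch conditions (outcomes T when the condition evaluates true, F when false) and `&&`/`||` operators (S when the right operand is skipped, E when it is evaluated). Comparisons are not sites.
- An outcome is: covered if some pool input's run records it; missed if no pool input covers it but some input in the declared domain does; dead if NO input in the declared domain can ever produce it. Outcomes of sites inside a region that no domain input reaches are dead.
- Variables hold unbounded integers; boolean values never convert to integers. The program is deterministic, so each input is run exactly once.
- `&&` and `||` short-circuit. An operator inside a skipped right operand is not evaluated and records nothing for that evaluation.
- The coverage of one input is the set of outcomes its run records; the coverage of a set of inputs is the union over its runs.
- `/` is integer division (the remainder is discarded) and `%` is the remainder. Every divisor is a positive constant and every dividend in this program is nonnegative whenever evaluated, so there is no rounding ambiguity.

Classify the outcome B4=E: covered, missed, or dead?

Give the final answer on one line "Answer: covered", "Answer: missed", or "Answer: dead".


B4=E is recorded by pool input(s) 7 -> covered
Answer: covered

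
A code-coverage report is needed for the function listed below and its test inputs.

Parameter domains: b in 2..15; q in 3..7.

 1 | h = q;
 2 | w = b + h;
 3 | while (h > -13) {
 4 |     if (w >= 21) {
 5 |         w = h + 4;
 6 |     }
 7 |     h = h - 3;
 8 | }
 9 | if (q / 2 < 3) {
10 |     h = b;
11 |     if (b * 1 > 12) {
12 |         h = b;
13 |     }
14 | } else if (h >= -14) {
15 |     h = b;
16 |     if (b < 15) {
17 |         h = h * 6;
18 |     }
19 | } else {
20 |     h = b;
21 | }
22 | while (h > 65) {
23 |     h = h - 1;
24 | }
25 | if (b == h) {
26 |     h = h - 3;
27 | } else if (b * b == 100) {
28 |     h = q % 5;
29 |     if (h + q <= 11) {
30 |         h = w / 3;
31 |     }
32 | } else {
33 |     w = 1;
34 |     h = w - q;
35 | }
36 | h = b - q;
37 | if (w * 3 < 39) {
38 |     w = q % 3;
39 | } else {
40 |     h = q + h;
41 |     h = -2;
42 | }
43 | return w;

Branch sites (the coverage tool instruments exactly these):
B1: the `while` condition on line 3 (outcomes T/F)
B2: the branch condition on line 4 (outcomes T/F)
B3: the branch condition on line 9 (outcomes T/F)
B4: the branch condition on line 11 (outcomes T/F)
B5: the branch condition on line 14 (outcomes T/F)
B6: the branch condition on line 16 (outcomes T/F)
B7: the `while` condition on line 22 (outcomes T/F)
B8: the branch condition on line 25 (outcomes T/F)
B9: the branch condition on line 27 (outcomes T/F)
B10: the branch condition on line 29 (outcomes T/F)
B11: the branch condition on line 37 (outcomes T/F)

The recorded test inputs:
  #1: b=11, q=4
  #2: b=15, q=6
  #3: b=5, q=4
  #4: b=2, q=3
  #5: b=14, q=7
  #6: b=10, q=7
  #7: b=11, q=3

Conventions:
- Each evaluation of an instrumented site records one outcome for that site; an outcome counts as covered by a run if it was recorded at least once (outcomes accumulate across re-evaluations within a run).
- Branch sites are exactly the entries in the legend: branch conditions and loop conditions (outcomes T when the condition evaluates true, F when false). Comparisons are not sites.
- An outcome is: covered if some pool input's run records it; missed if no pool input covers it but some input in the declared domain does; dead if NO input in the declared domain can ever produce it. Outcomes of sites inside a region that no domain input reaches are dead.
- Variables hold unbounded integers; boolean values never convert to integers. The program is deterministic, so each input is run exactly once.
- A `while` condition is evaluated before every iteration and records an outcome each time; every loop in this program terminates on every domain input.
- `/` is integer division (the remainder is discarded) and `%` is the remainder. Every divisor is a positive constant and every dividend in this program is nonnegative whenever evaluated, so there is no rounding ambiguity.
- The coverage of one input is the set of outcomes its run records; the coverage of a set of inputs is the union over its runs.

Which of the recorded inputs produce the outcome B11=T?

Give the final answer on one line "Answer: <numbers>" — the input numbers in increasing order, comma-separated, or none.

input #1 (b=11, q=4): misses B11=T
input #2 (b=15, q=6): covers B11=T
input #3 (b=5, q=4): covers B11=T
input #4 (b=2, q=3): covers B11=T
input #5 (b=14, q=7): covers B11=T
input #6 (b=10, q=7): misses B11=T
input #7 (b=11, q=3): misses B11=T

Answer: 2, 3, 4, 5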